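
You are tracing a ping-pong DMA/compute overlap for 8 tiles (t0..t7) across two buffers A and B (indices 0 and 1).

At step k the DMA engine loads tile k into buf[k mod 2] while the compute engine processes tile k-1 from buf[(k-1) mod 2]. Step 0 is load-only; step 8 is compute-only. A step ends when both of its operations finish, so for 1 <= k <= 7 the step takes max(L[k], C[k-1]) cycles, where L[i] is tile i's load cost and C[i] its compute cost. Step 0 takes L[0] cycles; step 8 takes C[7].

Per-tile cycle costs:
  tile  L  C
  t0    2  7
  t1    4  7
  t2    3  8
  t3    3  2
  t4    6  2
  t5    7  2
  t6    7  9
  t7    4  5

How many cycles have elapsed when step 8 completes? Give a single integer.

end_cycle[8] = 58

[0] DMA t0→A (2c) ∥ CU idle ⇒ 2c, clock 2
[1] DMA t1→B (4c) ∥ CU A:t0 (7c) ⇒ 7c, clock 9
[2] DMA t2→A (3c) ∥ CU B:t1 (7c) ⇒ 7c, clock 16
[3] DMA t3→B (3c) ∥ CU A:t2 (8c) ⇒ 8c, clock 24
[4] DMA t4→A (6c) ∥ CU B:t3 (2c) ⇒ 6c, clock 30
[5] DMA t5→B (7c) ∥ CU A:t4 (2c) ⇒ 7c, clock 37
[6] DMA t6→A (7c) ∥ CU B:t5 (2c) ⇒ 7c, clock 44
[7] DMA t7→B (4c) ∥ CU A:t6 (9c) ⇒ 9c, clock 53
[8] DMA idle ∥ CU B:t7 (5c) ⇒ 5c, clock 58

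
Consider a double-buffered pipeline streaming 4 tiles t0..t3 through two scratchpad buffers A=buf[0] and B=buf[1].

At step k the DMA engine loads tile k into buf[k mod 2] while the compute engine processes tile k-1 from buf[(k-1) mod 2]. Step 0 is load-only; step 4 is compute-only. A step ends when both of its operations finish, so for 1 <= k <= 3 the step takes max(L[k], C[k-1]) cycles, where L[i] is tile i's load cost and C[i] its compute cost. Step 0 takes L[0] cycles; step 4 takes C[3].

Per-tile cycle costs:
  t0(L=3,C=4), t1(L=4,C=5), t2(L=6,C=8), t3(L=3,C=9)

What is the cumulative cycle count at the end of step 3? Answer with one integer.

k=0 load=t0/3c comp=- wait=3 total=3
k=1 load=t1/4c comp=t0/4c wait=4 total=7
k=2 load=t2/6c comp=t1/5c wait=6 total=13
k=3 load=t3/3c comp=t2/8c wait=8 total=21
k=4 load=- comp=t3/9c wait=9 total=30

end_cycle[3] = 21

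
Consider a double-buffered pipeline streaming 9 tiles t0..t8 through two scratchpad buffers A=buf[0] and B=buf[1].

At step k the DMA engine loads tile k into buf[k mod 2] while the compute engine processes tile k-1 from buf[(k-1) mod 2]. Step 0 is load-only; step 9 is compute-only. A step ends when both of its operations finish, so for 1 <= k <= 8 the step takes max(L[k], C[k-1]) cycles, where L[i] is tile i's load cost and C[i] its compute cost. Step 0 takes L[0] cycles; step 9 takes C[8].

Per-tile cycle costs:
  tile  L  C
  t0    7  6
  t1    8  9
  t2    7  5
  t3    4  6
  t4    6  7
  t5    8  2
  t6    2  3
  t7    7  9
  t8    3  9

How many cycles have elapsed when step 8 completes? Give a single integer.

end_cycle[8] = 61

[0] DMA t0→A (7c) ∥ CU idle ⇒ 7c, clock 7
[1] DMA t1→B (8c) ∥ CU A:t0 (6c) ⇒ 8c, clock 15
[2] DMA t2→A (7c) ∥ CU B:t1 (9c) ⇒ 9c, clock 24
[3] DMA t3→B (4c) ∥ CU A:t2 (5c) ⇒ 5c, clock 29
[4] DMA t4→A (6c) ∥ CU B:t3 (6c) ⇒ 6c, clock 35
[5] DMA t5→B (8c) ∥ CU A:t4 (7c) ⇒ 8c, clock 43
[6] DMA t6→A (2c) ∥ CU B:t5 (2c) ⇒ 2c, clock 45
[7] DMA t7→B (7c) ∥ CU A:t6 (3c) ⇒ 7c, clock 52
[8] DMA t8→A (3c) ∥ CU B:t7 (9c) ⇒ 9c, clock 61
[9] DMA idle ∥ CU A:t8 (9c) ⇒ 9c, clock 70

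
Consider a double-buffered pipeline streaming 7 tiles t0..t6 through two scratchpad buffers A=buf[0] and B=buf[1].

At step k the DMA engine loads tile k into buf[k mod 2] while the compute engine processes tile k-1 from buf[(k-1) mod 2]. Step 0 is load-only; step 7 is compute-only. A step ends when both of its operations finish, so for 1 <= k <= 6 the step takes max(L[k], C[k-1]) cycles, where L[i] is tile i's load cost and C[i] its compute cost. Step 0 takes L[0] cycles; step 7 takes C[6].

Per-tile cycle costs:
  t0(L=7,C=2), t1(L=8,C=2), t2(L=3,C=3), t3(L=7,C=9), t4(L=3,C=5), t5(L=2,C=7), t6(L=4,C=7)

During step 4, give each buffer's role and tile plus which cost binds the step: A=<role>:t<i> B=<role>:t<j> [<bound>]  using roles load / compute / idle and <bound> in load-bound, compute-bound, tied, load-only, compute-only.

step 4: A=load:t4 B=compute:t3 [compute-bound]

k=0 load=t0/7c comp=- wait=7 total=7
k=1 load=t1/8c comp=t0/2c wait=8 total=15
k=2 load=t2/3c comp=t1/2c wait=3 total=18
k=3 load=t3/7c comp=t2/3c wait=7 total=25
k=4 load=t4/3c comp=t3/9c wait=9 total=34
k=5 load=t5/2c comp=t4/5c wait=5 total=39
k=6 load=t6/4c comp=t5/7c wait=7 total=46
k=7 load=- comp=t6/7c wait=7 total=53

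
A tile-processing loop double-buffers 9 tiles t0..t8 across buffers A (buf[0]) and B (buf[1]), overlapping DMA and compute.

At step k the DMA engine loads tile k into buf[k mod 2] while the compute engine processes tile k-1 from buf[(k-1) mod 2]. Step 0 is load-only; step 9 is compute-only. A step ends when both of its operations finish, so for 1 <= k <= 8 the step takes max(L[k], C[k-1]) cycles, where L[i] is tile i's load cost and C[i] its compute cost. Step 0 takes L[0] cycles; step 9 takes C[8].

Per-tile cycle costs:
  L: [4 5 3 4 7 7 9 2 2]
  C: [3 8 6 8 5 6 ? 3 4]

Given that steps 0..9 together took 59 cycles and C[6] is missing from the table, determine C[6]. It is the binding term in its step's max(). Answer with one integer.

C[6] = 5

step 0 = dur = L[0]=4 = 4
step 1 = dur = max(L[1]=5, C[0]=3) = 5
step 2 = dur = max(L[2]=3, C[1]=8) = 8
step 3 = dur = max(L[3]=4, C[2]=6) = 6
step 4 = dur = max(L[4]=7, C[3]=8) = 8
step 5 = dur = max(L[5]=7, C[4]=5) = 7
step 6 = dur = max(L[6]=9, C[5]=6) = 9
step 7 = dur = max(L[7]=2, C[6]=?) = C[6]  (unknown; binding)
step 8 = dur = max(L[8]=2, C[7]=3) = 3
step 9 = dur = C[8]=4 = 4
sum of known step durations = 54
dur[7] = total - known = 59 - 54 = 5
C[6] is the binding max in step 7, so C[6] = dur[7] = 5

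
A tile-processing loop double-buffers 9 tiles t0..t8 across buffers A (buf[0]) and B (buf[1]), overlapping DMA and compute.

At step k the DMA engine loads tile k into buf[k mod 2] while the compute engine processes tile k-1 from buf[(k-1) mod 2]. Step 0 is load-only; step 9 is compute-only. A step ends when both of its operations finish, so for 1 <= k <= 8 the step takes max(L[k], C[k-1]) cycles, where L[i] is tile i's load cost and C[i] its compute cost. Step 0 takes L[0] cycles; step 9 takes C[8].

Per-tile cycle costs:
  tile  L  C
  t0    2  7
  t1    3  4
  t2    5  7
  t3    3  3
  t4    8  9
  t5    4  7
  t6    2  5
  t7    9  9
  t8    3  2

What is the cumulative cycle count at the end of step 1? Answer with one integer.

step 0: L[0]=2 → dur=2, Σ=2 | A=load:t0 B=idle [load-only]
step 1: L[1]=3 C[0]=7 → dur=7, Σ=9 | A=compute:t0 B=load:t1 [compute-bound]
step 2: L[2]=5 C[1]=4 → dur=5, Σ=14 | A=load:t2 B=compute:t1 [load-bound]
step 3: L[3]=3 C[2]=7 → dur=7, Σ=21 | A=compute:t2 B=load:t3 [compute-bound]
step 4: L[4]=8 C[3]=3 → dur=8, Σ=29 | A=load:t4 B=compute:t3 [load-bound]
step 5: L[5]=4 C[4]=9 → dur=9, Σ=38 | A=compute:t4 B=load:t5 [compute-bound]
step 6: L[6]=2 C[5]=7 → dur=7, Σ=45 | A=load:t6 B=compute:t5 [compute-bound]
step 7: L[7]=9 C[6]=5 → dur=9, Σ=54 | A=compute:t6 B=load:t7 [load-bound]
step 8: L[8]=3 C[7]=9 → dur=9, Σ=63 | A=load:t8 B=compute:t7 [compute-bound]
step 9: C[8]=2 → dur=2, Σ=65 | A=compute:t8 B=idle [compute-only]

end_cycle[1] = 9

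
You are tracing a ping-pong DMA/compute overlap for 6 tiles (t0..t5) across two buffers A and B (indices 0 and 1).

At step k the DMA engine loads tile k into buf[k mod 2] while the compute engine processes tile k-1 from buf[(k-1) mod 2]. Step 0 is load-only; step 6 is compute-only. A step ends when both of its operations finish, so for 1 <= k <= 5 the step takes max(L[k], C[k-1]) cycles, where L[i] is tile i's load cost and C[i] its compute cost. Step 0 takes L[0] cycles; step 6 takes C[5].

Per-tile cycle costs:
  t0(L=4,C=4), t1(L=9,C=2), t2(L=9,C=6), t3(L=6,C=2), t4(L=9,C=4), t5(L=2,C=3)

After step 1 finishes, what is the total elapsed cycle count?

step 0: L[0]=4 → dur=4, Σ=4 | A=load:t0 B=idle [load-only]
step 1: L[1]=9 C[0]=4 → dur=9, Σ=13 | A=compute:t0 B=load:t1 [load-bound]
step 2: L[2]=9 C[1]=2 → dur=9, Σ=22 | A=load:t2 B=compute:t1 [load-bound]
step 3: L[3]=6 C[2]=6 → dur=6, Σ=28 | A=compute:t2 B=load:t3 [tied]
step 4: L[4]=9 C[3]=2 → dur=9, Σ=37 | A=load:t4 B=compute:t3 [load-bound]
step 5: L[5]=2 C[4]=4 → dur=4, Σ=41 | A=compute:t4 B=load:t5 [compute-bound]
step 6: C[5]=3 → dur=3, Σ=44 | A=idle B=compute:t5 [compute-only]

end_cycle[1] = 13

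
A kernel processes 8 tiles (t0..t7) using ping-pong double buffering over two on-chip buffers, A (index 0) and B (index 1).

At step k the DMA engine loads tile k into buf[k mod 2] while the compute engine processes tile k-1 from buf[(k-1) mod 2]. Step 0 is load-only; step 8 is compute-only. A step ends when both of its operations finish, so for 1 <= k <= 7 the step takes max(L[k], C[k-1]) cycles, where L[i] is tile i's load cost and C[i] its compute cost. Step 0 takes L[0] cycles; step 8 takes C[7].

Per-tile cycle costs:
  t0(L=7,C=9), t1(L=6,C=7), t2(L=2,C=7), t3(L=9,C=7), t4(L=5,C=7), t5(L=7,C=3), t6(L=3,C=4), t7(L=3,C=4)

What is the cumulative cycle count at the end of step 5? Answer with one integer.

end_cycle[5] = 46

k=0 load=t0/7c comp=- wait=7 total=7
k=1 load=t1/6c comp=t0/9c wait=9 total=16
k=2 load=t2/2c comp=t1/7c wait=7 total=23
k=3 load=t3/9c comp=t2/7c wait=9 total=32
k=4 load=t4/5c comp=t3/7c wait=7 total=39
k=5 load=t5/7c comp=t4/7c wait=7 total=46
k=6 load=t6/3c comp=t5/3c wait=3 total=49
k=7 load=t7/3c comp=t6/4c wait=4 total=53
k=8 load=- comp=t7/4c wait=4 total=57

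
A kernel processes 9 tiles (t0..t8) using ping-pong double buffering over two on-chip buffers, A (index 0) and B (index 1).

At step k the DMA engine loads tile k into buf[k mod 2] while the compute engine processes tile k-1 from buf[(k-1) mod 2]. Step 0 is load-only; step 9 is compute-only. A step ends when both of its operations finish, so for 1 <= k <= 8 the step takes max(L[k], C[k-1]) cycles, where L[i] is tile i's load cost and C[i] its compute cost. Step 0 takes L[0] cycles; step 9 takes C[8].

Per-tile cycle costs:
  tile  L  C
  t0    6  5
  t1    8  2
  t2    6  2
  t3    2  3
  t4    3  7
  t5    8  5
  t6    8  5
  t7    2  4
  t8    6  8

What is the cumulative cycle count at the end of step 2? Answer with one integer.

end_cycle[2] = 20

k=0 load=t0/6c comp=- wait=6 total=6
k=1 load=t1/8c comp=t0/5c wait=8 total=14
k=2 load=t2/6c comp=t1/2c wait=6 total=20
k=3 load=t3/2c comp=t2/2c wait=2 total=22
k=4 load=t4/3c comp=t3/3c wait=3 total=25
k=5 load=t5/8c comp=t4/7c wait=8 total=33
k=6 load=t6/8c comp=t5/5c wait=8 total=41
k=7 load=t7/2c comp=t6/5c wait=5 total=46
k=8 load=t8/6c comp=t7/4c wait=6 total=52
k=9 load=- comp=t8/8c wait=8 total=60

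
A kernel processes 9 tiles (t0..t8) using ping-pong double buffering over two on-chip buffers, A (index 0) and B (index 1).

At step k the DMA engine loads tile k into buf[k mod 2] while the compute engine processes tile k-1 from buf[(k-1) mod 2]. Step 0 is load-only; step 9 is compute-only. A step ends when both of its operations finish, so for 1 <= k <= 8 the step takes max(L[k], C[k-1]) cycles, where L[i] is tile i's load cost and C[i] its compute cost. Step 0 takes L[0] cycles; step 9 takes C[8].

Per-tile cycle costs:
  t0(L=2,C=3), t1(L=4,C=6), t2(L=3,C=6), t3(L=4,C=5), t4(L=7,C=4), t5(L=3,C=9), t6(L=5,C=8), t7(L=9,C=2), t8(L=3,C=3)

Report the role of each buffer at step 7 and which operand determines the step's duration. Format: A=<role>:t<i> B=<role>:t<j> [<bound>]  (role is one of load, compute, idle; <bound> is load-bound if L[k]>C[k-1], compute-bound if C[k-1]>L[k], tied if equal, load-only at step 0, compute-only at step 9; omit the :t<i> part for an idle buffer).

step 7: A=compute:t6 B=load:t7 [load-bound]

[0] DMA t0→A (2c) ∥ CU idle ⇒ 2c, clock 2
[1] DMA t1→B (4c) ∥ CU A:t0 (3c) ⇒ 4c, clock 6
[2] DMA t2→A (3c) ∥ CU B:t1 (6c) ⇒ 6c, clock 12
[3] DMA t3→B (4c) ∥ CU A:t2 (6c) ⇒ 6c, clock 18
[4] DMA t4→A (7c) ∥ CU B:t3 (5c) ⇒ 7c, clock 25
[5] DMA t5→B (3c) ∥ CU A:t4 (4c) ⇒ 4c, clock 29
[6] DMA t6→A (5c) ∥ CU B:t5 (9c) ⇒ 9c, clock 38
[7] DMA t7→B (9c) ∥ CU A:t6 (8c) ⇒ 9c, clock 47
[8] DMA t8→A (3c) ∥ CU B:t7 (2c) ⇒ 3c, clock 50
[9] DMA idle ∥ CU A:t8 (3c) ⇒ 3c, clock 53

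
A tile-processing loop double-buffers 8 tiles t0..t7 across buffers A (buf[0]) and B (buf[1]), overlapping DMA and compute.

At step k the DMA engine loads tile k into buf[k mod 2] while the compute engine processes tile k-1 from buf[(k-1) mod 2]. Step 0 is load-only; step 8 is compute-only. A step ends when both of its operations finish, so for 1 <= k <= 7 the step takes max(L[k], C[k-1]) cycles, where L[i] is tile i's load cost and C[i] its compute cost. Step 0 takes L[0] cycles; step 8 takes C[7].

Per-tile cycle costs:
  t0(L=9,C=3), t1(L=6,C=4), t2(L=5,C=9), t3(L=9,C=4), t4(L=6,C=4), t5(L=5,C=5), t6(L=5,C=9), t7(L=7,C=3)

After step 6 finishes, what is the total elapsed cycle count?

k=0 load=t0/9c comp=- wait=9 total=9
k=1 load=t1/6c comp=t0/3c wait=6 total=15
k=2 load=t2/5c comp=t1/4c wait=5 total=20
k=3 load=t3/9c comp=t2/9c wait=9 total=29
k=4 load=t4/6c comp=t3/4c wait=6 total=35
k=5 load=t5/5c comp=t4/4c wait=5 total=40
k=6 load=t6/5c comp=t5/5c wait=5 total=45
k=7 load=t7/7c comp=t6/9c wait=9 total=54
k=8 load=- comp=t7/3c wait=3 total=57

end_cycle[6] = 45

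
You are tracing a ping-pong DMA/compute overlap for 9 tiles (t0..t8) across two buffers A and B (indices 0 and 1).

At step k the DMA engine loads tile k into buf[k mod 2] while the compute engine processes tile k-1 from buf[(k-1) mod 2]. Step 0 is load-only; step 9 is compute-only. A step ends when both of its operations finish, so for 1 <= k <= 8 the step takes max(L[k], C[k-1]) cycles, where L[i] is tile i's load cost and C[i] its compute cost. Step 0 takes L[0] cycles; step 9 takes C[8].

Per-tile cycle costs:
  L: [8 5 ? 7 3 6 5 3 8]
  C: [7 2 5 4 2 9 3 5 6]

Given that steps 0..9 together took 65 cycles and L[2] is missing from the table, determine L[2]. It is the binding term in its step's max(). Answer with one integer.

step 0 | dur = L[0]=8 = 8
step 1 | dur = max(L[1]=5, C[0]=7) = 7
step 2 | dur = max(L[2]=?, C[1]=2) = L[2]  (unknown; binding)
step 3 | dur = max(L[3]=7, C[2]=5) = 7
step 4 | dur = max(L[4]=3, C[3]=4) = 4
step 5 | dur = max(L[5]=6, C[4]=2) = 6
step 6 | dur = max(L[6]=5, C[5]=9) = 9
step 7 | dur = max(L[7]=3, C[6]=3) = 3
step 8 | dur = max(L[8]=8, C[7]=5) = 8
step 9 | dur = C[8]=6 = 6
sum of known step durations = 58
dur[2] = total - known = 65 - 58 = 7
L[2] is the binding max in step 2, so L[2] = dur[2] = 7

L[2] = 7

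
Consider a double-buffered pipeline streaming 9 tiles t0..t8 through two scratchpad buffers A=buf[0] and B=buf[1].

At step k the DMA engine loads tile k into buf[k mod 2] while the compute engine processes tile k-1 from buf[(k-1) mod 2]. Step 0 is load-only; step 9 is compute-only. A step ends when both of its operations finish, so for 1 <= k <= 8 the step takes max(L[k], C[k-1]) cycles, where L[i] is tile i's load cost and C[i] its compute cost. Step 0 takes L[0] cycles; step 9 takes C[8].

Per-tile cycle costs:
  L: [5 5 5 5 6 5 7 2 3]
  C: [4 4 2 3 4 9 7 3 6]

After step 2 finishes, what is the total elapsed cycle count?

end_cycle[2] = 15

step 0: L[0]=5 → dur=5, Σ=5 | A=load:t0 B=idle [load-only]
step 1: L[1]=5 C[0]=4 → dur=5, Σ=10 | A=compute:t0 B=load:t1 [load-bound]
step 2: L[2]=5 C[1]=4 → dur=5, Σ=15 | A=load:t2 B=compute:t1 [load-bound]
step 3: L[3]=5 C[2]=2 → dur=5, Σ=20 | A=compute:t2 B=load:t3 [load-bound]
step 4: L[4]=6 C[3]=3 → dur=6, Σ=26 | A=load:t4 B=compute:t3 [load-bound]
step 5: L[5]=5 C[4]=4 → dur=5, Σ=31 | A=compute:t4 B=load:t5 [load-bound]
step 6: L[6]=7 C[5]=9 → dur=9, Σ=40 | A=load:t6 B=compute:t5 [compute-bound]
step 7: L[7]=2 C[6]=7 → dur=7, Σ=47 | A=compute:t6 B=load:t7 [compute-bound]
step 8: L[8]=3 C[7]=3 → dur=3, Σ=50 | A=load:t8 B=compute:t7 [tied]
step 9: C[8]=6 → dur=6, Σ=56 | A=compute:t8 B=idle [compute-only]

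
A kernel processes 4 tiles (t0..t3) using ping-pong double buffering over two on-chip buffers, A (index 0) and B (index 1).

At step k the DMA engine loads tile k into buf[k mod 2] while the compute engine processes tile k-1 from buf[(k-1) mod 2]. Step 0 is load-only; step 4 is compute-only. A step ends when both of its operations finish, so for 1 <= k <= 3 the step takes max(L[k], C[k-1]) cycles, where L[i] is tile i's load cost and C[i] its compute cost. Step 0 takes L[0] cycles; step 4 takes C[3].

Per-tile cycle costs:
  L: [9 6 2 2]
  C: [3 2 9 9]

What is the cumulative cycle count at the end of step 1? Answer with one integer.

end_cycle[1] = 15

  0. 9=9c; end=9; A:t0 B:-
  1. max(6,3)=6c; end=15; A:t0 B:t1
  2. max(2,2)=2c; end=17; A:t2 B:t1
  3. max(2,9)=9c; end=26; A:t2 B:t3
  4. 9=9c; end=35; A:t2 B:t3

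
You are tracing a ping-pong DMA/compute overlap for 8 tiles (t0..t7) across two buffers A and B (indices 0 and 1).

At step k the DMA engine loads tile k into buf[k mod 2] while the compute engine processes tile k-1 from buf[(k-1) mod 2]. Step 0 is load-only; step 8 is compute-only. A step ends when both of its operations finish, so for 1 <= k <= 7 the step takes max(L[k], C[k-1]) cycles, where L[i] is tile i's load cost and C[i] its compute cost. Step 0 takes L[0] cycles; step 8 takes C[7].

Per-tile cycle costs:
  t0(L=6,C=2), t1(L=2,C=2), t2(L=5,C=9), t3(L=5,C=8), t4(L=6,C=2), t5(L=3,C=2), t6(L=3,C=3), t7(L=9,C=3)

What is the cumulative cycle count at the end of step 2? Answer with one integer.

step 0: L[0]=6 → dur=6, Σ=6 | A=load:t0 B=idle [load-only]
step 1: L[1]=2 C[0]=2 → dur=2, Σ=8 | A=compute:t0 B=load:t1 [tied]
step 2: L[2]=5 C[1]=2 → dur=5, Σ=13 | A=load:t2 B=compute:t1 [load-bound]
step 3: L[3]=5 C[2]=9 → dur=9, Σ=22 | A=compute:t2 B=load:t3 [compute-bound]
step 4: L[4]=6 C[3]=8 → dur=8, Σ=30 | A=load:t4 B=compute:t3 [compute-bound]
step 5: L[5]=3 C[4]=2 → dur=3, Σ=33 | A=compute:t4 B=load:t5 [load-bound]
step 6: L[6]=3 C[5]=2 → dur=3, Σ=36 | A=load:t6 B=compute:t5 [load-bound]
step 7: L[7]=9 C[6]=3 → dur=9, Σ=45 | A=compute:t6 B=load:t7 [load-bound]
step 8: C[7]=3 → dur=3, Σ=48 | A=idle B=compute:t7 [compute-only]

end_cycle[2] = 13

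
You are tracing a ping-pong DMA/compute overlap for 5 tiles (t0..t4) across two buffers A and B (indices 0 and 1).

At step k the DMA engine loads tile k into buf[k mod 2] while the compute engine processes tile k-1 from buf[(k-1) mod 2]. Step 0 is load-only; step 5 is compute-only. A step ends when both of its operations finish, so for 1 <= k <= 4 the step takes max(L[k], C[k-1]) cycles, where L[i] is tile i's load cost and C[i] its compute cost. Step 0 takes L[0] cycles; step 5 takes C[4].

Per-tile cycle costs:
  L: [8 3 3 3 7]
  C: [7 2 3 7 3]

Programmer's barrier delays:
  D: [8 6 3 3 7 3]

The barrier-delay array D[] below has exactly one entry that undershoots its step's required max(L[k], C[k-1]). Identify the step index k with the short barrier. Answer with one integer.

[0] required=L[0]=8=8 vs D=8 ok
[1] required=max(L[1]=3,C[0]=7)=7 vs D=6 SHORT
[2] required=max(L[2]=3,C[1]=2)=3 vs D=3 ok
[3] required=max(L[3]=3,C[2]=3)=3 vs D=3 ok
[4] required=max(L[4]=7,C[3]=7)=7 vs D=7 ok
[5] required=C[4]=3=3 vs D=3 ok

hazard at step 1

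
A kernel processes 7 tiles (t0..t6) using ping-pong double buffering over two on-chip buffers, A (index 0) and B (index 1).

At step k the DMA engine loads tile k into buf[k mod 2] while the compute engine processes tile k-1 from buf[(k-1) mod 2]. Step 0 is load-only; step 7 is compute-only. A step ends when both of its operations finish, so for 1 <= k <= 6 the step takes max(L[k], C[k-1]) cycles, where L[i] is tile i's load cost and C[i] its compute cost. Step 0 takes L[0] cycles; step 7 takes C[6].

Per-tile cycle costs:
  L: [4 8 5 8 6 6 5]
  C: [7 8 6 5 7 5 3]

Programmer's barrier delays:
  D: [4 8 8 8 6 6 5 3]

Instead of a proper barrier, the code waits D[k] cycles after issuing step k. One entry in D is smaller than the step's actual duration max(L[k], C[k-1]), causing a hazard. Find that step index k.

hazard at step 5

k=0 barrier L[0]=4→4c, D[0]=4 ok
k=1 barrier max(L[1]=8,C[0]=7)→8c, D[1]=8 ok
k=2 barrier max(L[2]=5,C[1]=8)→8c, D[2]=8 ok
k=3 barrier max(L[3]=8,C[2]=6)→8c, D[3]=8 ok
k=4 barrier max(L[4]=6,C[3]=5)→6c, D[4]=6 ok
k=5 barrier max(L[5]=6,C[4]=7)→7c, D[5]=6 SHORT
k=6 barrier max(L[6]=5,C[5]=5)→5c, D[6]=5 ok
k=7 barrier C[6]=3→3c, D[7]=3 ok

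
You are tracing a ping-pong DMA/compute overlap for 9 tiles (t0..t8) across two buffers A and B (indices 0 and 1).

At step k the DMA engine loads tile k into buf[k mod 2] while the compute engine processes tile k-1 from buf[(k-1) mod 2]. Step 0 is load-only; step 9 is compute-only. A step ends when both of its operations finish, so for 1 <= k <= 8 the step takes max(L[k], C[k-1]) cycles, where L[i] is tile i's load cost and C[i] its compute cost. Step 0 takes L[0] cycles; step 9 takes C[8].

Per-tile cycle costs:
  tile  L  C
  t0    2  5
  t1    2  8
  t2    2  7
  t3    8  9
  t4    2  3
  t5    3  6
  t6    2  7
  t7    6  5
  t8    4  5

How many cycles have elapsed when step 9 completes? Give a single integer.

end_cycle[9] = 58

  0. 2=2c; end=2; A:t0 B:-
  1. max(2,5)=5c; end=7; A:t0 B:t1
  2. max(2,8)=8c; end=15; A:t2 B:t1
  3. max(8,7)=8c; end=23; A:t2 B:t3
  4. max(2,9)=9c; end=32; A:t4 B:t3
  5. max(3,3)=3c; end=35; A:t4 B:t5
  6. max(2,6)=6c; end=41; A:t6 B:t5
  7. max(6,7)=7c; end=48; A:t6 B:t7
  8. max(4,5)=5c; end=53; A:t8 B:t7
  9. 5=5c; end=58; A:t8 B:t7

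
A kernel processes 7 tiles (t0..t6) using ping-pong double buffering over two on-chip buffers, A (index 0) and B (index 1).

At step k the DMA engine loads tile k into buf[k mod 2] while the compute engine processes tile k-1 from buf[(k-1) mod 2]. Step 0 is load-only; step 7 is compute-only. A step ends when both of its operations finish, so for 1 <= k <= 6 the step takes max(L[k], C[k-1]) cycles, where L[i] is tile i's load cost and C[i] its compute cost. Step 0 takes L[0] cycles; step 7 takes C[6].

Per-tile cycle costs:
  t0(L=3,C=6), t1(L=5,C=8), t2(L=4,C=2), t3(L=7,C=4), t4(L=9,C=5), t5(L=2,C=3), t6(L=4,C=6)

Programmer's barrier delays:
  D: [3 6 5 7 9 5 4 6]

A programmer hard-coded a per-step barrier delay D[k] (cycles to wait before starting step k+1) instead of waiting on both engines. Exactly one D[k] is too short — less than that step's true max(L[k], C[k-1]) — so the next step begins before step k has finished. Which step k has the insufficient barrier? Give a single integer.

k=0 barrier L[0]=3→3c, D[0]=3 ok
k=1 barrier max(L[1]=5,C[0]=6)→6c, D[1]=6 ok
k=2 barrier max(L[2]=4,C[1]=8)→8c, D[2]=5 SHORT
k=3 barrier max(L[3]=7,C[2]=2)→7c, D[3]=7 ok
k=4 barrier max(L[4]=9,C[3]=4)→9c, D[4]=9 ok
k=5 barrier max(L[5]=2,C[4]=5)→5c, D[5]=5 ok
k=6 barrier max(L[6]=4,C[5]=3)→4c, D[6]=4 ok
k=7 barrier C[6]=6→6c, D[7]=6 ok

hazard at step 2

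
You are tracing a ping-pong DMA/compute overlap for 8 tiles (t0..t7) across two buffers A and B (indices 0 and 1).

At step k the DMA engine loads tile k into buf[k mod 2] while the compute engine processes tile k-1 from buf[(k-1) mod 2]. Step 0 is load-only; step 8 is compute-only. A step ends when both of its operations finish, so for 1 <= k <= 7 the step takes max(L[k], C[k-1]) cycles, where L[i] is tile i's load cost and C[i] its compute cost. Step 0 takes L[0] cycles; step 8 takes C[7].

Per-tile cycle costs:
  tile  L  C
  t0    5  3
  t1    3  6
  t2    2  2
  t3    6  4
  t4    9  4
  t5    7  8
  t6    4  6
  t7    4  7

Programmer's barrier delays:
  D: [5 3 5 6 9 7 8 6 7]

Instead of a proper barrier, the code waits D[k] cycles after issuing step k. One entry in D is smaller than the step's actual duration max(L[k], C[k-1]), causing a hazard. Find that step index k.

step 0: need L[0]=5 = 5; D[0]=5 ok
step 1: need max(L[1]=3,C[0]=3) = 3; D[1]=3 ok
step 2: need max(L[2]=2,C[1]=6) = 6; D[2]=5 SHORT
step 3: need max(L[3]=6,C[2]=2) = 6; D[3]=6 ok
step 4: need max(L[4]=9,C[3]=4) = 9; D[4]=9 ok
step 5: need max(L[5]=7,C[4]=4) = 7; D[5]=7 ok
step 6: need max(L[6]=4,C[5]=8) = 8; D[6]=8 ok
step 7: need max(L[7]=4,C[6]=6) = 6; D[7]=6 ok
step 8: need C[7]=7 = 7; D[8]=7 ok

hazard at step 2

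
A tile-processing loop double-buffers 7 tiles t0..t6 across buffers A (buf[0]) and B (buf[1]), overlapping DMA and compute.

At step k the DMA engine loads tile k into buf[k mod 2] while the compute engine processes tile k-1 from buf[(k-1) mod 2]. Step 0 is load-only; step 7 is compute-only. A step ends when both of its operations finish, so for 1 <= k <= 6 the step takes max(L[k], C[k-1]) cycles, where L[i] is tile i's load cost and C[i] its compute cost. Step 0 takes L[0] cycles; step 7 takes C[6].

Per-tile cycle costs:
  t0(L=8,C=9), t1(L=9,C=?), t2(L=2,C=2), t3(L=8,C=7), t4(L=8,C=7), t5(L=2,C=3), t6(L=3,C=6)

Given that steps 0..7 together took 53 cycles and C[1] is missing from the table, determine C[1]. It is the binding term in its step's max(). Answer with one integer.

step 0: dur = L[0]=8 = 8
step 1: dur = max(L[1]=9, C[0]=9) = 9
step 2: dur = max(L[2]=2, C[1]=?) = C[1]  (unknown; binding)
step 3: dur = max(L[3]=8, C[2]=2) = 8
step 4: dur = max(L[4]=8, C[3]=7) = 8
step 5: dur = max(L[5]=2, C[4]=7) = 7
step 6: dur = max(L[6]=3, C[5]=3) = 3
step 7: dur = C[6]=6 = 6
sum of known step durations = 49
dur[2] = total - known = 53 - 49 = 4
C[1] is the binding max in step 2, so C[1] = dur[2] = 4

C[1] = 4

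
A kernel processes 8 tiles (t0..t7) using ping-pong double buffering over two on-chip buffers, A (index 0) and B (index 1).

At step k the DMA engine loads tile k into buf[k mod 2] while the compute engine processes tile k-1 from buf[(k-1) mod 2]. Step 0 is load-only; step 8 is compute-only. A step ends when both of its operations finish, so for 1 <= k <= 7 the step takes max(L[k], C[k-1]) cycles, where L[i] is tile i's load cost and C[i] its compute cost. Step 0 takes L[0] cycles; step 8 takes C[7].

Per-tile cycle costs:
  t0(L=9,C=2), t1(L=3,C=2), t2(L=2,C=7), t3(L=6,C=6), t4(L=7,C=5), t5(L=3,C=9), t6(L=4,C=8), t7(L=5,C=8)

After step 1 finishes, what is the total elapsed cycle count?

step 0: L[0]=9 → dur=9, Σ=9 | A=load:t0 B=idle [load-only]
step 1: L[1]=3 C[0]=2 → dur=3, Σ=12 | A=compute:t0 B=load:t1 [load-bound]
step 2: L[2]=2 C[1]=2 → dur=2, Σ=14 | A=load:t2 B=compute:t1 [tied]
step 3: L[3]=6 C[2]=7 → dur=7, Σ=21 | A=compute:t2 B=load:t3 [compute-bound]
step 4: L[4]=7 C[3]=6 → dur=7, Σ=28 | A=load:t4 B=compute:t3 [load-bound]
step 5: L[5]=3 C[4]=5 → dur=5, Σ=33 | A=compute:t4 B=load:t5 [compute-bound]
step 6: L[6]=4 C[5]=9 → dur=9, Σ=42 | A=load:t6 B=compute:t5 [compute-bound]
step 7: L[7]=5 C[6]=8 → dur=8, Σ=50 | A=compute:t6 B=load:t7 [compute-bound]
step 8: C[7]=8 → dur=8, Σ=58 | A=idle B=compute:t7 [compute-only]

end_cycle[1] = 12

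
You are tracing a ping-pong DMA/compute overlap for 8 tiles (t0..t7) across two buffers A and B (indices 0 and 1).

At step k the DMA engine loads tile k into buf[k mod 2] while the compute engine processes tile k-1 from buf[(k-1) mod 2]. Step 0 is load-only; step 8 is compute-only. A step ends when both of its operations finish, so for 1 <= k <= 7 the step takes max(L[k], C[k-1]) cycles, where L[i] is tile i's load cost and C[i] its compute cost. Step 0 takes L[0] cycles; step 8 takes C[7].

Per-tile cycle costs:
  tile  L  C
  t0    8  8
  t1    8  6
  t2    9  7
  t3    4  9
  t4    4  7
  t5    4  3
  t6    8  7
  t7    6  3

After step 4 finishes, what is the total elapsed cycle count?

[0] DMA t0→A (8c) ∥ CU idle ⇒ 8c, clock 8
[1] DMA t1→B (8c) ∥ CU A:t0 (8c) ⇒ 8c, clock 16
[2] DMA t2→A (9c) ∥ CU B:t1 (6c) ⇒ 9c, clock 25
[3] DMA t3→B (4c) ∥ CU A:t2 (7c) ⇒ 7c, clock 32
[4] DMA t4→A (4c) ∥ CU B:t3 (9c) ⇒ 9c, clock 41
[5] DMA t5→B (4c) ∥ CU A:t4 (7c) ⇒ 7c, clock 48
[6] DMA t6→A (8c) ∥ CU B:t5 (3c) ⇒ 8c, clock 56
[7] DMA t7→B (6c) ∥ CU A:t6 (7c) ⇒ 7c, clock 63
[8] DMA idle ∥ CU B:t7 (3c) ⇒ 3c, clock 66

end_cycle[4] = 41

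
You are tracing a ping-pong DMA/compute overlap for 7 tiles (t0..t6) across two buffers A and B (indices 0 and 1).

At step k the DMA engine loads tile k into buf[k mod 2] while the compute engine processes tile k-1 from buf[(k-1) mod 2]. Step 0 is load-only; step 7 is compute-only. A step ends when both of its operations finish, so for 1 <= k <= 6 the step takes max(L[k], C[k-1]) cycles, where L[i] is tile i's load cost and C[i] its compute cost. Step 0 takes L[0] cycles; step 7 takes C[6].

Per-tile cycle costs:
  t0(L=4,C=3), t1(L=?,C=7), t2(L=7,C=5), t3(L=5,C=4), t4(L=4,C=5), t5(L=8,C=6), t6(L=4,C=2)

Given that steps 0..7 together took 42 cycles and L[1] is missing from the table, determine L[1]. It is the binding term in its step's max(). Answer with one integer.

step 0: dur = L[0]=4 = 4
step 1: dur = max(L[1]=?, C[0]=3) = L[1]  (unknown; binding)
step 2: dur = max(L[2]=7, C[1]=7) = 7
step 3: dur = max(L[3]=5, C[2]=5) = 5
step 4: dur = max(L[4]=4, C[3]=4) = 4
step 5: dur = max(L[5]=8, C[4]=5) = 8
step 6: dur = max(L[6]=4, C[5]=6) = 6
step 7: dur = C[6]=2 = 2
sum of known step durations = 36
dur[1] = total - known = 42 - 36 = 6
L[1] is the binding max in step 1, so L[1] = dur[1] = 6

L[1] = 6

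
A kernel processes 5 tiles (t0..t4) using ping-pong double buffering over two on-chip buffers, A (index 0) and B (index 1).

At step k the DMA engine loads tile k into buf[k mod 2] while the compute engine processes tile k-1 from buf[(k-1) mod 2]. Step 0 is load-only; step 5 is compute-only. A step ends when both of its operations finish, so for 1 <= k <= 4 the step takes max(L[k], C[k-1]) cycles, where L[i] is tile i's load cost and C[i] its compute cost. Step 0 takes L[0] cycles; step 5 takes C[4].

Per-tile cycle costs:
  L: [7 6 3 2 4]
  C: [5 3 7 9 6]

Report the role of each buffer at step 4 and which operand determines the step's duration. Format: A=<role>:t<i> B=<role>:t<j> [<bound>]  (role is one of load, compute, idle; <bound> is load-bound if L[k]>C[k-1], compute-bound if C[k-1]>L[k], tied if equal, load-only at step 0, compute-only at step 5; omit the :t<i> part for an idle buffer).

  0. 7=7c; end=7; A:t0 B:-
  1. max(6,5)=6c; end=13; A:t0 B:t1
  2. max(3,3)=3c; end=16; A:t2 B:t1
  3. max(2,7)=7c; end=23; A:t2 B:t3
  4. max(4,9)=9c; end=32; A:t4 B:t3
  5. 6=6c; end=38; A:t4 B:t3

step 4: A=load:t4 B=compute:t3 [compute-bound]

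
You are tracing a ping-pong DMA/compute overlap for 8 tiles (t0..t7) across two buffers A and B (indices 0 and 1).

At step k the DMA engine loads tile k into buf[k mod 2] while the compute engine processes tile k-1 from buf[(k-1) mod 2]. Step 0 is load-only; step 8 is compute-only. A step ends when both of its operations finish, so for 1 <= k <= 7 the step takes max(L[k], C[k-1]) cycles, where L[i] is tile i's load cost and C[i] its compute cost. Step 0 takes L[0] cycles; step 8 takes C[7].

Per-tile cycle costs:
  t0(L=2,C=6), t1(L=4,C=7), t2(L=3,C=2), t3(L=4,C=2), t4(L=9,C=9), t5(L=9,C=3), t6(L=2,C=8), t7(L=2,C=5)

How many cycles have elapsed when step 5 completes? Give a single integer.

end_cycle[5] = 37

[0] DMA t0→A (2c) ∥ CU idle ⇒ 2c, clock 2
[1] DMA t1→B (4c) ∥ CU A:t0 (6c) ⇒ 6c, clock 8
[2] DMA t2→A (3c) ∥ CU B:t1 (7c) ⇒ 7c, clock 15
[3] DMA t3→B (4c) ∥ CU A:t2 (2c) ⇒ 4c, clock 19
[4] DMA t4→A (9c) ∥ CU B:t3 (2c) ⇒ 9c, clock 28
[5] DMA t5→B (9c) ∥ CU A:t4 (9c) ⇒ 9c, clock 37
[6] DMA t6→A (2c) ∥ CU B:t5 (3c) ⇒ 3c, clock 40
[7] DMA t7→B (2c) ∥ CU A:t6 (8c) ⇒ 8c, clock 48
[8] DMA idle ∥ CU B:t7 (5c) ⇒ 5c, clock 53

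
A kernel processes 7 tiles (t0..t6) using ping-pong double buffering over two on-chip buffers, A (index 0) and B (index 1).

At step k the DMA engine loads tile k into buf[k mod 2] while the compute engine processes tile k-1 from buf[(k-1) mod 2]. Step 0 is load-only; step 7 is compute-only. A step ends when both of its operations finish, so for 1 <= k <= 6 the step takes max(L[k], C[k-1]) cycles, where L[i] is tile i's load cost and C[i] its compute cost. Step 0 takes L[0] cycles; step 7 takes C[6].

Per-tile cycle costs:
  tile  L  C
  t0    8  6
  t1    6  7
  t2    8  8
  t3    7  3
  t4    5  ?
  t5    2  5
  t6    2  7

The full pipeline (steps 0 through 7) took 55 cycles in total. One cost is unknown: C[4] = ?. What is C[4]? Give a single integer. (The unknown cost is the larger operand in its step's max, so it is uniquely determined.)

C[4] = 8

step 0 | dur = L[0]=8 = 8
step 1 | dur = max(L[1]=6, C[0]=6) = 6
step 2 | dur = max(L[2]=8, C[1]=7) = 8
step 3 | dur = max(L[3]=7, C[2]=8) = 8
step 4 | dur = max(L[4]=5, C[3]=3) = 5
step 5 | dur = max(L[5]=2, C[4]=?) = C[4]  (unknown; binding)
step 6 | dur = max(L[6]=2, C[5]=5) = 5
step 7 | dur = C[6]=7 = 7
sum of known step durations = 47
dur[5] = total - known = 55 - 47 = 8
C[4] is the binding max in step 5, so C[4] = dur[5] = 8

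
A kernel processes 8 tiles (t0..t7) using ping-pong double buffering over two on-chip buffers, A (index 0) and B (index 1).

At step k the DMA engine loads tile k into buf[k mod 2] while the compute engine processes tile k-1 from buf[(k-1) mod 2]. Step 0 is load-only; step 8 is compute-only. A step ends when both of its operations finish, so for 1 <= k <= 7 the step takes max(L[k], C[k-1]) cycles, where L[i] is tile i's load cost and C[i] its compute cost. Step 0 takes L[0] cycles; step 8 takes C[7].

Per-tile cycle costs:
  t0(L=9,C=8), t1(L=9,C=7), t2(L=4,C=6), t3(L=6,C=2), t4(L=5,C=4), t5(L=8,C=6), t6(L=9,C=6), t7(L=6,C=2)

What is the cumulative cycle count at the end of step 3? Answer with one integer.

step 0: L[0]=9 → dur=9, Σ=9 | A=load:t0 B=idle [load-only]
step 1: L[1]=9 C[0]=8 → dur=9, Σ=18 | A=compute:t0 B=load:t1 [load-bound]
step 2: L[2]=4 C[1]=7 → dur=7, Σ=25 | A=load:t2 B=compute:t1 [compute-bound]
step 3: L[3]=6 C[2]=6 → dur=6, Σ=31 | A=compute:t2 B=load:t3 [tied]
step 4: L[4]=5 C[3]=2 → dur=5, Σ=36 | A=load:t4 B=compute:t3 [load-bound]
step 5: L[5]=8 C[4]=4 → dur=8, Σ=44 | A=compute:t4 B=load:t5 [load-bound]
step 6: L[6]=9 C[5]=6 → dur=9, Σ=53 | A=load:t6 B=compute:t5 [load-bound]
step 7: L[7]=6 C[6]=6 → dur=6, Σ=59 | A=compute:t6 B=load:t7 [tied]
step 8: C[7]=2 → dur=2, Σ=61 | A=idle B=compute:t7 [compute-only]

end_cycle[3] = 31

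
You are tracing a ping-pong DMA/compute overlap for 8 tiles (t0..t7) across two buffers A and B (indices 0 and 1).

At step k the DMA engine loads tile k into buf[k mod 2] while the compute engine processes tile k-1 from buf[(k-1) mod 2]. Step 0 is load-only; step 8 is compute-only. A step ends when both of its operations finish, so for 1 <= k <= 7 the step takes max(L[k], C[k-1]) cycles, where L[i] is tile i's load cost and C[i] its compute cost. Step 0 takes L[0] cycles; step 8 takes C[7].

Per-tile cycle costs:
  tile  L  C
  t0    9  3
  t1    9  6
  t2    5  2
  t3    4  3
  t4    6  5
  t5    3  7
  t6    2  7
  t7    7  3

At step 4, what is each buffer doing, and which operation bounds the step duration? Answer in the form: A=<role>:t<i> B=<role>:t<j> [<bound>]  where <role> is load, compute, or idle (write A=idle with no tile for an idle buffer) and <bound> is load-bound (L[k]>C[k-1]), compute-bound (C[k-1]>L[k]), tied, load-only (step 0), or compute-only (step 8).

step 4: A=load:t4 B=compute:t3 [load-bound]

k=0 load=t0/9c comp=- wait=9 total=9
k=1 load=t1/9c comp=t0/3c wait=9 total=18
k=2 load=t2/5c comp=t1/6c wait=6 total=24
k=3 load=t3/4c comp=t2/2c wait=4 total=28
k=4 load=t4/6c comp=t3/3c wait=6 total=34
k=5 load=t5/3c comp=t4/5c wait=5 total=39
k=6 load=t6/2c comp=t5/7c wait=7 total=46
k=7 load=t7/7c comp=t6/7c wait=7 total=53
k=8 load=- comp=t7/3c wait=3 total=56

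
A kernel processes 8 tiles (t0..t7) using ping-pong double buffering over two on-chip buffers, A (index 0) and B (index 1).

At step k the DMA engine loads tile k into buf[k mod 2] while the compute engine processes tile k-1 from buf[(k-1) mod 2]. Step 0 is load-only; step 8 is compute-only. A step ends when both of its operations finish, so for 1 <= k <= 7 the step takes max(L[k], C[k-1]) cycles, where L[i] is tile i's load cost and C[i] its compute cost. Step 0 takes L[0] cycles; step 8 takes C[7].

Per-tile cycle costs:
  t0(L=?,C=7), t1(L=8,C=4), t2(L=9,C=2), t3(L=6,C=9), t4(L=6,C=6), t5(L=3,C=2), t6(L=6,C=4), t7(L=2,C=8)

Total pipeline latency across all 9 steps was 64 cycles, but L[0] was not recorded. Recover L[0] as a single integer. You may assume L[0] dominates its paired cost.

L[0] = 8

step 0: dur = L[0]=? = L[0]  (unknown; binding)
step 1: dur = max(L[1]=8, C[0]=7) = 8
step 2: dur = max(L[2]=9, C[1]=4) = 9
step 3: dur = max(L[3]=6, C[2]=2) = 6
step 4: dur = max(L[4]=6, C[3]=9) = 9
step 5: dur = max(L[5]=3, C[4]=6) = 6
step 6: dur = max(L[6]=6, C[5]=2) = 6
step 7: dur = max(L[7]=2, C[6]=4) = 4
step 8: dur = C[7]=8 = 8
sum of known step durations = 56
dur[0] = total - known = 64 - 56 = 8
L[0] is the binding max in step 0, so L[0] = dur[0] = 8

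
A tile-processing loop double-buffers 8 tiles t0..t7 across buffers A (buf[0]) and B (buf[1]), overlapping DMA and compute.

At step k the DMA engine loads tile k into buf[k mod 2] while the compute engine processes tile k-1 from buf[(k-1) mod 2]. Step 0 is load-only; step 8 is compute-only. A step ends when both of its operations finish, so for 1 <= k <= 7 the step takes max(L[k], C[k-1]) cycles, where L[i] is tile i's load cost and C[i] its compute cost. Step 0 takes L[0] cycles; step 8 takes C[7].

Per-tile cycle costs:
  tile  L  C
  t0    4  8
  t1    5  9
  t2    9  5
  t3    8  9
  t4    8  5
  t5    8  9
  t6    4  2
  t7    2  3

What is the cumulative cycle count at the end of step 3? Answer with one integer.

[0] DMA t0→A (4c) ∥ CU idle ⇒ 4c, clock 4
[1] DMA t1→B (5c) ∥ CU A:t0 (8c) ⇒ 8c, clock 12
[2] DMA t2→A (9c) ∥ CU B:t1 (9c) ⇒ 9c, clock 21
[3] DMA t3→B (8c) ∥ CU A:t2 (5c) ⇒ 8c, clock 29
[4] DMA t4→A (8c) ∥ CU B:t3 (9c) ⇒ 9c, clock 38
[5] DMA t5→B (8c) ∥ CU A:t4 (5c) ⇒ 8c, clock 46
[6] DMA t6→A (4c) ∥ CU B:t5 (9c) ⇒ 9c, clock 55
[7] DMA t7→B (2c) ∥ CU A:t6 (2c) ⇒ 2c, clock 57
[8] DMA idle ∥ CU B:t7 (3c) ⇒ 3c, clock 60

end_cycle[3] = 29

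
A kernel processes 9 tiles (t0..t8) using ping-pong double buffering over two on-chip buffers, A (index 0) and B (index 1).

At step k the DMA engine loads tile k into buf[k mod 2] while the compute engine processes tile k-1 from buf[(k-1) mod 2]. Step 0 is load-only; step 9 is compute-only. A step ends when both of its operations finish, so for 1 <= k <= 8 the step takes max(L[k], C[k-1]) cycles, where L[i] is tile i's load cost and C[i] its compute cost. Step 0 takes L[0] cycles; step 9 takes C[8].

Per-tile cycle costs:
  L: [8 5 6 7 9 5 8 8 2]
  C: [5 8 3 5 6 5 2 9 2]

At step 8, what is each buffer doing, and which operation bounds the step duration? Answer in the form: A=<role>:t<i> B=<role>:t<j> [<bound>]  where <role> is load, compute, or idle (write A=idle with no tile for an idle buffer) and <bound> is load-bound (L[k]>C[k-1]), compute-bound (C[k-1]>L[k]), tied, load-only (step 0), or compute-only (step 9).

step 8: A=load:t8 B=compute:t7 [compute-bound]

[0] DMA t0→A (8c) ∥ CU idle ⇒ 8c, clock 8
[1] DMA t1→B (5c) ∥ CU A:t0 (5c) ⇒ 5c, clock 13
[2] DMA t2→A (6c) ∥ CU B:t1 (8c) ⇒ 8c, clock 21
[3] DMA t3→B (7c) ∥ CU A:t2 (3c) ⇒ 7c, clock 28
[4] DMA t4→A (9c) ∥ CU B:t3 (5c) ⇒ 9c, clock 37
[5] DMA t5→B (5c) ∥ CU A:t4 (6c) ⇒ 6c, clock 43
[6] DMA t6→A (8c) ∥ CU B:t5 (5c) ⇒ 8c, clock 51
[7] DMA t7→B (8c) ∥ CU A:t6 (2c) ⇒ 8c, clock 59
[8] DMA t8→A (2c) ∥ CU B:t7 (9c) ⇒ 9c, clock 68
[9] DMA idle ∥ CU A:t8 (2c) ⇒ 2c, clock 70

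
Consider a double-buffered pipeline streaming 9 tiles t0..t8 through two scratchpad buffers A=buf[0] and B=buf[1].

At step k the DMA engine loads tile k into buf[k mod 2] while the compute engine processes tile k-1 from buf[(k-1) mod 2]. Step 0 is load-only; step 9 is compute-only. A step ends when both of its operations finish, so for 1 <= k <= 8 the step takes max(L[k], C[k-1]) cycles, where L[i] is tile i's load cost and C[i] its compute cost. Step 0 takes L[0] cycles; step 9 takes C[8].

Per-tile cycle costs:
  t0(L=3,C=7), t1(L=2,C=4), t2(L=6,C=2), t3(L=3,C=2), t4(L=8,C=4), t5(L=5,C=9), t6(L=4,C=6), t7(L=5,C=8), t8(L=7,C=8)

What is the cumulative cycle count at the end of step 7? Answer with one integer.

end_cycle[7] = 47

k=0 load=t0/3c comp=- wait=3 total=3
k=1 load=t1/2c comp=t0/7c wait=7 total=10
k=2 load=t2/6c comp=t1/4c wait=6 total=16
k=3 load=t3/3c comp=t2/2c wait=3 total=19
k=4 load=t4/8c comp=t3/2c wait=8 total=27
k=5 load=t5/5c comp=t4/4c wait=5 total=32
k=6 load=t6/4c comp=t5/9c wait=9 total=41
k=7 load=t7/5c comp=t6/6c wait=6 total=47
k=8 load=t8/7c comp=t7/8c wait=8 total=55
k=9 load=- comp=t8/8c wait=8 total=63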